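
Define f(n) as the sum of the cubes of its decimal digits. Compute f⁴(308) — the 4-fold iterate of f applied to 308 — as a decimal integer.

134

308 → 3³ + 0³ + 8³ = 27 + 0 + 512 = 539
539 → 5³ + 3³ + 9³ = 125 + 27 + 729 = 881
881 → 8³ + 8³ + 1³ = 512 + 512 + 1 = 1025
1025 → 1³ + 0³ + 2³ + 5³ = 1 + 0 + 8 + 125 = 134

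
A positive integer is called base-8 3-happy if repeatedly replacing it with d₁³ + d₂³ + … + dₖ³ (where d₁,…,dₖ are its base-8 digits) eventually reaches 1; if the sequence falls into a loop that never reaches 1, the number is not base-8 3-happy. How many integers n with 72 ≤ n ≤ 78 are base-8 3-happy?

3

72: 72 → 2 → 8 → 1  — base-8 3-happy
73: 73 → 3 → 27 → 54 → 432 → 432  — not base-8 3-happy
74: 74 → 10 → 9 → 2 → 8 → 1  — base-8 3-happy
75: 75 → 29 → 152 → 35 → 91 → 55 → 559 → 469 → 476 → 434 → 440 → 559  — not base-8 3-happy
76: 76 → 66 → 9 → 2 → 8 → 1  — base-8 3-happy
77: 77 → 127 → 687 → 477 → 495 → 811 → 217 → 55 → 559 → 469 → 476 → 434 → 440 → 559  — not base-8 3-happy
78: 78 → 218 → 62 → 559 → 469 → 476 → 434 → 440 → 559  — not base-8 3-happy
base-8 3-happy: 72, 74, 76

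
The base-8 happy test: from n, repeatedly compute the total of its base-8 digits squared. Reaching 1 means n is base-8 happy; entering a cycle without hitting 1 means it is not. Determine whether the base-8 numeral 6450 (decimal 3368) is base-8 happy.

base-8 happy

3368 = (6,4,5,0)_8 → 6² + 4² + 5² + 0² = 77
77 = (1,1,5)_8 → 1² + 1² + 5² = 27
27 = (3,3)_8 → 3² + 3² = 18
18 = (2,2)_8 → 2² + 2² = 8
8 = (1,0)_8 → 1² + 0² = 1  — reached 1.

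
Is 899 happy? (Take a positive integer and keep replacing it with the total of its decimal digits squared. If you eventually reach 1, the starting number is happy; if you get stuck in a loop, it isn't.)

happy

899 → 8² + 9² + 9² = 226
226 → 2² + 2² + 6² = 44
44 → 4² + 4² = 32
32 → 3² + 2² = 13
13 → 1² + 3² = 10
10 → 1² + 0² = 1  — reached 1.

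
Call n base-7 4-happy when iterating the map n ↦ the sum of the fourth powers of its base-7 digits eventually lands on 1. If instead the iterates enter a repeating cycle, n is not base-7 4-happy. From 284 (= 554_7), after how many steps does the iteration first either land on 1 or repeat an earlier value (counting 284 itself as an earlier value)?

284 = (5,5,4)_7 → 1506
1506 = (4,2,5,1)_7 → 898
898 = (2,4,2,2)_7 → 304
304 = (6,1,3)_7 → 1378
1378 = (4,0,0,6)_7 → 1552
1552 = (4,3,4,5)_7 → 1218
1218 = (3,3,6,0)_7 → 1458
1458 = (4,1,5,2)_7 → 898  — 898 repeats.
That took 8 steps.

8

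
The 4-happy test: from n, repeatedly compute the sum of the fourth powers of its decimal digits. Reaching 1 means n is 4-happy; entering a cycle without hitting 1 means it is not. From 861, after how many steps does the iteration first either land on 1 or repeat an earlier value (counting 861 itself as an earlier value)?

14

861 → 8⁴ + 6⁴ + 1⁴ = 5393
5393 → 5⁴ + 3⁴ + 9⁴ + 3⁴ = 7348
7348 → 7⁴ + 3⁴ + 4⁴ + 8⁴ = 6834
6834 → 6⁴ + 8⁴ + 3⁴ + 4⁴ = 5729
5729 → 5⁴ + 7⁴ + 2⁴ + 9⁴ = 9603
9603 → 9⁴ + 6⁴ + 0⁴ + 3⁴ = 7938
7938 → 7⁴ + 9⁴ + 3⁴ + 8⁴ = 13139
13139 → 1⁴ + 3⁴ + 1⁴ + 3⁴ + 9⁴ = 6725
6725 → 6⁴ + 7⁴ + 2⁴ + 5⁴ = 4338
4338 → 4⁴ + 3⁴ + 3⁴ + 8⁴ = 4514
4514 → 4⁴ + 5⁴ + 1⁴ + 4⁴ = 1138
1138 → 1⁴ + 1⁴ + 3⁴ + 8⁴ = 4179
4179 → 4⁴ + 1⁴ + 7⁴ + 9⁴ = 9219
9219 → 9⁴ + 2⁴ + 1⁴ + 9⁴ = 13139  — 13139 repeats.
That took 14 steps.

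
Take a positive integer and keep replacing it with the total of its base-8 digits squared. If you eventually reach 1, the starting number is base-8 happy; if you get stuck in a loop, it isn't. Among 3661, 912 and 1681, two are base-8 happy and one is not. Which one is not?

3661: 3661 → 76 → 18 → 8 → 1  — reaches 1 (base-8 happy)
912: 912 → 41 → 26 → 13 → 26  — repeats 26 (not base-8 happy)
1681: 1681 → 18 → 8 → 1  — reaches 1 (base-8 happy)

912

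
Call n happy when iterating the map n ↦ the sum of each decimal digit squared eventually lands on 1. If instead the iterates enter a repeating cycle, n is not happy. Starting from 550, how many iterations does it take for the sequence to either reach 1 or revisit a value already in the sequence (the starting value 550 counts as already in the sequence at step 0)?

550 → 5² + 5² + 0² = 50
50 → 5² + 0² = 25
25 → 2² + 5² = 29
29 → 2² + 9² = 85
85 → 8² + 5² = 89
89 → 8² + 9² = 145
145 → 1² + 4² + 5² = 42
42 → 4² + 2² = 20
20 → 2² + 0² = 4
4 → 4² = 16
16 → 1² + 6² = 37
37 → 3² + 7² = 58
58 → 5² + 8² = 89  — 89 repeats.
That took 13 steps.

13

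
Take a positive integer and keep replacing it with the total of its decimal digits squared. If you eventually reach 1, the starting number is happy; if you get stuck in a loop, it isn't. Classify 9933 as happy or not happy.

9933 → 180
180 → 65
65 → 61
61 → 37
37 → 58
58 → 89
89 → 145
145 → 42
42 → 20
20 → 4
4 → 16
16 → 37  — 37 already seen; the sequence cycles without reaching 1.

not happy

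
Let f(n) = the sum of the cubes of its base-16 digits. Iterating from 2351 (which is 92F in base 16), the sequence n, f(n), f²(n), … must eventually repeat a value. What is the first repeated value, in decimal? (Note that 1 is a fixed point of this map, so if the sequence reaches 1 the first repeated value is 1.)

2351 = (9,2,15)_16 → 9³ + 2³ + 15³ = 4112
4112 = (1,0,1,0)_16 → 1³ + 0³ + 1³ + 0³ = 2
2 = (2)_16 → 2³ = 8
8 = (8)_16 → 8³ = 512
512 = (2,0,0)_16 → 2³ + 0³ + 0³ = 8  — 8 already appeared earlier.

8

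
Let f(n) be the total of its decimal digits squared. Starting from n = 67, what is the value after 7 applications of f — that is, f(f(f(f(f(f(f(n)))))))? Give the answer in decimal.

16

67 → 6² + 7² = 36 + 49 = 85
85 → 8² + 5² = 64 + 25 = 89
89 → 8² + 9² = 64 + 81 = 145
145 → 1² + 4² + 5² = 1 + 16 + 25 = 42
42 → 4² + 2² = 16 + 4 = 20
20 → 2² + 0² = 4 + 0 = 4
4 → 4² = 16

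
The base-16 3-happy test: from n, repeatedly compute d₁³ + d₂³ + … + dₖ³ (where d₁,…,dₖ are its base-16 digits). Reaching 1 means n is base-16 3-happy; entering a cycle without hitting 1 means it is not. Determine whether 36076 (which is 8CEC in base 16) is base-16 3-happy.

base-16 3-happy

36076 = (8,12,14,12)_16 → 8³ + 12³ + 14³ + 12³ = 6712
6712 = (1,10,3,8)_16 → 1³ + 10³ + 3³ + 8³ = 1540
1540 = (6,0,4)_16 → 6³ + 0³ + 4³ = 280
280 = (1,1,8)_16 → 1³ + 1³ + 8³ = 514
514 = (2,0,2)_16 → 2³ + 0³ + 2³ = 16
16 = (1,0)_16 → 1³ + 0³ = 1  — reached 1.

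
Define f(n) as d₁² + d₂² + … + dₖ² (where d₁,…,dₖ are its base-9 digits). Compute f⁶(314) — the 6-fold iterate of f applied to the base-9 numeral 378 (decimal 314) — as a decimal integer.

314 = (3,7,8)_9 → 3² + 7² + 8² = 9 + 49 + 64 = 122
122 = (1,4,5)_9 → 1² + 4² + 5² = 1 + 16 + 25 = 42
42 = (4,6)_9 → 4² + 6² = 16 + 36 = 52
52 = (5,7)_9 → 5² + 7² = 25 + 49 = 74
74 = (8,2)_9 → 8² + 2² = 64 + 4 = 68
68 = (7,5)_9 → 7² + 5² = 49 + 25 = 74

74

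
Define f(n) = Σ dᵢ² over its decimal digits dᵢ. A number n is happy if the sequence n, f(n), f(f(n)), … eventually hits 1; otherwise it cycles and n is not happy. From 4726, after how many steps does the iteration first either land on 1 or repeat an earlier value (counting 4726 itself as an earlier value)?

4726 → 4² + 7² + 2² + 6² = 16 + 49 + 4 + 36 = 105
105 → 1² + 0² + 5² = 1 + 0 + 25 = 26
26 → 2² + 6² = 4 + 36 = 40
40 → 4² + 0² = 16 + 0 = 16
16 → 1² + 6² = 1 + 36 = 37
37 → 3² + 7² = 9 + 49 = 58
58 → 5² + 8² = 25 + 64 = 89
89 → 8² + 9² = 64 + 81 = 145
145 → 1² + 4² + 5² = 1 + 16 + 25 = 42
42 → 4² + 2² = 16 + 4 = 20
20 → 2² + 0² = 4 + 0 = 4
4 → 4² = 16  — 16 repeats.
That took 12 steps.

12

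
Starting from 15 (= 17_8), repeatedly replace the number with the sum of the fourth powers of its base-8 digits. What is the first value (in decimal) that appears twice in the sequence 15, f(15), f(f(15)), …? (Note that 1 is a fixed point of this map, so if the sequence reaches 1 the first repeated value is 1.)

257

15 = (1,7)_8 → 1⁴ + 7⁴ = 1 + 2401 = 2402
2402 = (4,5,4,2)_8 → 4⁴ + 5⁴ + 4⁴ + 2⁴ = 256 + 625 + 256 + 16 = 1153
1153 = (2,2,0,1)_8 → 2⁴ + 2⁴ + 0⁴ + 1⁴ = 16 + 16 + 0 + 1 = 33
33 = (4,1)_8 → 4⁴ + 1⁴ = 256 + 1 = 257
257 = (4,0,1)_8 → 4⁴ + 0⁴ + 1⁴ = 256 + 0 + 1 = 257  — 257 already appeared earlier.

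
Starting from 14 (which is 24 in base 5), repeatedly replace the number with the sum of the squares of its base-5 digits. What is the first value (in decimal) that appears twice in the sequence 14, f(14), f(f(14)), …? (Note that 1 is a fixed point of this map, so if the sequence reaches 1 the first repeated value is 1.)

14 = (2,4)_5 → 2² + 4² = 4 + 16 = 20
20 = (4,0)_5 → 4² + 0² = 16 + 0 = 16
16 = (3,1)_5 → 3² + 1² = 9 + 1 = 10
10 = (2,0)_5 → 2² + 0² = 4 + 0 = 4
4 = (4)_5 → 4² = 16  — 16 already appeared earlier.

16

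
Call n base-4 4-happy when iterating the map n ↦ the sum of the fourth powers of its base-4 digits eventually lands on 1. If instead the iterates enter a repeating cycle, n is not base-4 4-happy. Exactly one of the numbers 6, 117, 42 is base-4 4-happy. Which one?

6

6: 6 → 17 → 2 → 16 → 1  — reaches 1 (base-4 4-happy)
117: 117 → 84 → 3 → 81 → 3  — repeats 3 (not base-4 4-happy)
42: 42 → 48 → 81 → 3 → 81  — repeats 81 (not base-4 4-happy)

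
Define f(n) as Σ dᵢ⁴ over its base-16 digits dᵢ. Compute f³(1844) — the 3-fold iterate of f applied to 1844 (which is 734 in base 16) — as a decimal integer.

1922

1844 = (7,3,4)_16 → 7⁴ + 3⁴ + 4⁴ = 2738
2738 = (10,11,2)_16 → 10⁴ + 11⁴ + 2⁴ = 24657
24657 = (6,0,5,1)_16 → 6⁴ + 0⁴ + 5⁴ + 1⁴ = 1922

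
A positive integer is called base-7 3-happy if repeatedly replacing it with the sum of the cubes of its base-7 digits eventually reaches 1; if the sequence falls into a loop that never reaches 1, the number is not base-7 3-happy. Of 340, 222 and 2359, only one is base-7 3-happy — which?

340: 340 → 496 → 244 → 496  — repeats 496 (not base-7 3-happy)
222: 222 → 216 → 288 → 342 → 648 → 282 → 258 → 342  — repeats 342 (not base-7 3-happy)
2359: 2359 → 433 → 343 → 1  — reaches 1 (base-7 3-happy)

2359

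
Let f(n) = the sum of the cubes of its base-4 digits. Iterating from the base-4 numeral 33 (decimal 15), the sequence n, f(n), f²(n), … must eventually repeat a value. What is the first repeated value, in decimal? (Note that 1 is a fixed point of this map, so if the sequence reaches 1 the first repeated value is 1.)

9

15 = (3,3)_4 → 3³ + 3³ = 54
54 = (3,1,2)_4 → 3³ + 1³ + 2³ = 36
36 = (2,1,0)_4 → 2³ + 1³ + 0³ = 9
9 = (2,1)_4 → 2³ + 1³ = 9  — 9 already appeared earlier.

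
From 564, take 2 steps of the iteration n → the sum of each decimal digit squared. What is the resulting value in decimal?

98

564 → 5² + 6² + 4² = 77
77 → 7² + 7² = 98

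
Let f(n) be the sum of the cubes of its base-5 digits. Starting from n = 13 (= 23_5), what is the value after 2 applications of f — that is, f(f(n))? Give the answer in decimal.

13 = (2,3)_5 → 2³ + 3³ = 8 + 27 = 35
35 = (1,2,0)_5 → 1³ + 2³ + 0³ = 1 + 8 + 0 = 9

9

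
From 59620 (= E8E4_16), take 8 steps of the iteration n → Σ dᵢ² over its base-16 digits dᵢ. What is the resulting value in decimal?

13

59620 = (14,8,14,4)_16 → 472
472 = (1,13,8)_16 → 234
234 = (14,10)_16 → 296
296 = (1,2,8)_16 → 69
69 = (4,5)_16 → 41
41 = (2,9)_16 → 85
85 = (5,5)_16 → 50
50 = (3,2)_16 → 13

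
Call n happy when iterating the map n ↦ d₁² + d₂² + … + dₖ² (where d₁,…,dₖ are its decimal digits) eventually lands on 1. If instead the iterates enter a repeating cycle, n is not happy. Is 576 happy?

not happy

576 → 5² + 7² + 6² = 110
110 → 1² + 1² + 0² = 2
2 → 2² = 4
4 → 4² = 16
16 → 1² + 6² = 37
37 → 3² + 7² = 58
58 → 5² + 8² = 89
89 → 8² + 9² = 145
145 → 1² + 4² + 5² = 42
42 → 4² + 2² = 20
20 → 2² + 0² = 4  — 4 already seen; the sequence cycles without reaching 1.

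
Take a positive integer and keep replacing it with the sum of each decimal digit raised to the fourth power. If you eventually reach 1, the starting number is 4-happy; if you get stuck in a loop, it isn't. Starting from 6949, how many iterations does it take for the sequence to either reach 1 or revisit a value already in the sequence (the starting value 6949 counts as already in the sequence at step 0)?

13

6949 → 14674
14674 → 4210
4210 → 273
273 → 2498
2498 → 10929
10929 → 13139
13139 → 6725
6725 → 4338
4338 → 4514
4514 → 1138
1138 → 4179
4179 → 9219
9219 → 13139  — 13139 repeats.
That took 13 steps.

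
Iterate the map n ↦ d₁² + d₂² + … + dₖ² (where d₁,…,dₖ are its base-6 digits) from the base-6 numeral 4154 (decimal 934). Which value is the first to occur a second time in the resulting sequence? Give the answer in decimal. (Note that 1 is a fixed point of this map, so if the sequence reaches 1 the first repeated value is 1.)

26

934 = (4,1,5,4)_6 → 58
58 = (1,3,4)_6 → 26
26 = (4,2)_6 → 20
20 = (3,2)_6 → 13
13 = (2,1)_6 → 5
5 = (5)_6 → 25
25 = (4,1)_6 → 17
17 = (2,5)_6 → 29
29 = (4,5)_6 → 41
41 = (1,0,5)_6 → 26  — 26 already appeared earlier.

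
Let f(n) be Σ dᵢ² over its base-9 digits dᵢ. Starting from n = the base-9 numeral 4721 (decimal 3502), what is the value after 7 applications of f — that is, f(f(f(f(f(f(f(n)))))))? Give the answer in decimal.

3502 = (4,7,2,1)_9 → 70
70 = (7,7)_9 → 98
98 = (1,1,8)_9 → 66
66 = (7,3)_9 → 58
58 = (6,4)_9 → 52
52 = (5,7)_9 → 74
74 = (8,2)_9 → 68

68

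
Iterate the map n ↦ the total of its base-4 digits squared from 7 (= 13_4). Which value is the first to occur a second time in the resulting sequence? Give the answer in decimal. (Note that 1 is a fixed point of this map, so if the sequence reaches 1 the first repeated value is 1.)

7 = (1,3)_4 → 1² + 3² = 1 + 9 = 10
10 = (2,2)_4 → 2² + 2² = 4 + 4 = 8
8 = (2,0)_4 → 2² + 0² = 4 + 0 = 4
4 = (1,0)_4 → 1² + 0² = 1 + 0 = 1  — reached the fixed point 1.
1 → 1, so 1 is the first repeated value.

1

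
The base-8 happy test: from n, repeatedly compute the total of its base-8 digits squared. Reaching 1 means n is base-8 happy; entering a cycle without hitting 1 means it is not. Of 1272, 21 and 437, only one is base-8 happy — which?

1272: 1272 → 62 → 85 → 30 → 45 → 50 → 40 → 25 → 10 → 5 → 25  — repeats 25 (not base-8 happy)
21: 21 → 29 → 34 → 20 → 20  — repeats 20 (not base-8 happy)
437: 437 → 97 → 18 → 8 → 1  — reaches 1 (base-8 happy)

437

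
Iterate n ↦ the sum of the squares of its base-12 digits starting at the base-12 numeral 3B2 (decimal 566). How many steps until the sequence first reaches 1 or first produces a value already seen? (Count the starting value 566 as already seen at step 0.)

3

566 = (3,11,2)_12 → 3² + 11² + 2² = 9 + 121 + 4 = 134
134 = (11,2)_12 → 11² + 2² = 121 + 4 = 125
125 = (10,5)_12 → 10² + 5² = 100 + 25 = 125  — 125 repeats.
That took 3 steps.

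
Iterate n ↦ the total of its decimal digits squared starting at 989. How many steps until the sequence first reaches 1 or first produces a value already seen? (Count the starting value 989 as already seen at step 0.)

989 → 226
226 → 44
44 → 32
32 → 13
13 → 10
10 → 1  — reached 1.
That took 6 steps.

6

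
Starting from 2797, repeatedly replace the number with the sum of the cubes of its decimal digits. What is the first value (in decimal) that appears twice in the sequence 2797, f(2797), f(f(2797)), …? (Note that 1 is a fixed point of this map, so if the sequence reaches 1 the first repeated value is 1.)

1

2797 → 2³ + 7³ + 9³ + 7³ = 1423
1423 → 1³ + 4³ + 2³ + 3³ = 100
100 → 1³ + 0³ + 0³ = 1  — reached the fixed point 1.
1 → 1, so 1 is the first repeated value.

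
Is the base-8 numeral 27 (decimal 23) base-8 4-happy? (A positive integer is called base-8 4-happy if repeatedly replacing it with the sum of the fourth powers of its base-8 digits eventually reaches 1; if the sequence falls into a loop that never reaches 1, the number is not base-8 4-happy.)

23 = (2,7)_8 → 2⁴ + 7⁴ = 2417
2417 = (4,5,6,1)_8 → 4⁴ + 5⁴ + 6⁴ + 1⁴ = 2178
2178 = (4,2,0,2)_8 → 4⁴ + 2⁴ + 0⁴ + 2⁴ = 288
288 = (4,4,0)_8 → 4⁴ + 4⁴ + 0⁴ = 512
512 = (1,0,0,0)_8 → 1⁴ + 0⁴ + 0⁴ + 0⁴ = 1  — reached 1.

base-8 4-happy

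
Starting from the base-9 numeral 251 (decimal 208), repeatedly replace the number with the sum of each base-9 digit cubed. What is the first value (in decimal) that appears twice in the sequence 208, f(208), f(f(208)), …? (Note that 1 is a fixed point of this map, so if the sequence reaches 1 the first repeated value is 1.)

134

208 = (2,5,1)_9 → 2³ + 5³ + 1³ = 8 + 125 + 1 = 134
134 = (1,5,8)_9 → 1³ + 5³ + 8³ = 1 + 125 + 512 = 638
638 = (7,7,8)_9 → 7³ + 7³ + 8³ = 343 + 343 + 512 = 1198
1198 = (1,5,7,1)_9 → 1³ + 5³ + 7³ + 1³ = 1 + 125 + 343 + 1 = 470
470 = (5,7,2)_9 → 5³ + 7³ + 2³ = 125 + 343 + 8 = 476
476 = (5,7,8)_9 → 5³ + 7³ + 8³ = 125 + 343 + 512 = 980
980 = (1,3,0,8)_9 → 1³ + 3³ + 0³ + 8³ = 1 + 27 + 0 + 512 = 540
540 = (6,6,0)_9 → 6³ + 6³ + 0³ = 216 + 216 + 0 = 432
432 = (5,3,0)_9 → 5³ + 3³ + 0³ = 125 + 27 + 0 = 152
152 = (1,7,8)_9 → 1³ + 7³ + 8³ = 1 + 343 + 512 = 856
856 = (1,1,5,1)_9 → 1³ + 1³ + 5³ + 1³ = 1 + 1 + 125 + 1 = 128
128 = (1,5,2)_9 → 1³ + 5³ + 2³ = 1 + 125 + 8 = 134  — 134 already appeared earlier.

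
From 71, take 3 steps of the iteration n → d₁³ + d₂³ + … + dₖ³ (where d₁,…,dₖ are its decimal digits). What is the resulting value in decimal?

71 → 7³ + 1³ = 343 + 1 = 344
344 → 3³ + 4³ + 4³ = 27 + 64 + 64 = 155
155 → 1³ + 5³ + 5³ = 1 + 125 + 125 = 251

251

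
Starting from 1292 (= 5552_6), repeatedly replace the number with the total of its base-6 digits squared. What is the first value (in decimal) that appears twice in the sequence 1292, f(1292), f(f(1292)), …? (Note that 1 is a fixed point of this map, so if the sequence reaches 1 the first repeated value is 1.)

1

1292 = (5,5,5,2)_6 → 5² + 5² + 5² + 2² = 79
79 = (2,1,1)_6 → 2² + 1² + 1² = 6
6 = (1,0)_6 → 1² + 0² = 1  — reached the fixed point 1.
1 → 1, so 1 is the first repeated value.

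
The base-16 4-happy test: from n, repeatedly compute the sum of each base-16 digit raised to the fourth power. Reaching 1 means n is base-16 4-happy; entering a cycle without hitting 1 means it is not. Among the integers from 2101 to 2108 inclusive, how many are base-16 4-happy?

4

2101: 2101 → 4802 → 20769 → 643 → 4193 → 1298 → 642 → 4128 → 17 → 2 → 16 → 1  — base-16 4-happy
2102: 2102 → 5473 → 1923 → 6578 → 21219 → 39138 → 49089 → 86003 → 101588 → 53650 → 35139 → 10994 → 60657 → 109778 → 59314 → 55474 → 47314 → 47314  — not base-16 4-happy
2103: 2103 → 6578 → 21219 → 39138 → 49089 → 86003 → 101588 → 53650 → 35139 → 10994 → 60657 → 109778 → 59314 → 55474 → 47314 → 47314  — not base-16 4-happy
2104: 2104 → 8273 → 642 → 4128 → 17 → 2 → 16 → 1  — base-16 4-happy
2105: 2105 → 10738 → 57218 → 83298 → 2194 → 10673 → 21219 → 39138 → 49089 → 86003 → 101588 → 53650 → 35139 → 10994 → 60657 → 109778 → 59314 → 55474 → 47314 → 47314  — not base-16 4-happy
2106: 2106 → 14177 → 3779 → 59233 → 42114 → 14368 → 4193 → 1298 → 642 → 4128 → 17 → 2 → 16 → 1  — base-16 4-happy
2107: 2107 → 18818 → 10929 → 24658 → 1937 → 8963 → 178 → 14657 → 6899 → 60707 → 67074 → 1313 → 642 → 4128 → 17 → 2 → 16 → 1  — base-16 4-happy
2108: 2108 → 24913 → 1923 → 6578 → 21219 → 39138 → 49089 → 86003 → 101588 → 53650 → 35139 → 10994 → 60657 → 109778 → 59314 → 55474 → 47314 → 47314  — not base-16 4-happy
base-16 4-happy: 2101, 2104, 2106, 2107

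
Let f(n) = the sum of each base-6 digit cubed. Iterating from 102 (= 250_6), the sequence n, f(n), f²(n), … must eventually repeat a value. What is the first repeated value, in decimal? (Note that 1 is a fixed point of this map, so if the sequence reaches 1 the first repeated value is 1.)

102 = (2,5,0)_6 → 2³ + 5³ + 0³ = 133
133 = (3,4,1)_6 → 3³ + 4³ + 1³ = 92
92 = (2,3,2)_6 → 2³ + 3³ + 2³ = 43
43 = (1,1,1)_6 → 1³ + 1³ + 1³ = 3
3 = (3)_6 → 3³ = 27
27 = (4,3)_6 → 4³ + 3³ = 91
91 = (2,3,1)_6 → 2³ + 3³ + 1³ = 36
36 = (1,0,0)_6 → 1³ + 0³ + 0³ = 1  — reached the fixed point 1.
1 → 1, so 1 is the first repeated value.

1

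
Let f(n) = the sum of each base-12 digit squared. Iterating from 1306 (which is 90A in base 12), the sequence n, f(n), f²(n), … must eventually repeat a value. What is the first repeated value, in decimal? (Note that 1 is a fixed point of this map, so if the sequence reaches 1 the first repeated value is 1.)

1306 = (9,0,10)_12 → 9² + 0² + 10² = 81 + 0 + 100 = 181
181 = (1,3,1)_12 → 1² + 3² + 1² = 1 + 9 + 1 = 11
11 = (11)_12 → 11² = 121
121 = (10,1)_12 → 10² + 1² = 100 + 1 = 101
101 = (8,5)_12 → 8² + 5² = 64 + 25 = 89
89 = (7,5)_12 → 7² + 5² = 49 + 25 = 74
74 = (6,2)_12 → 6² + 2² = 36 + 4 = 40
40 = (3,4)_12 → 3² + 4² = 9 + 16 = 25
25 = (2,1)_12 → 2² + 1² = 4 + 1 = 5
5 = (5)_12 → 5² = 25  — 25 already appeared earlier.

25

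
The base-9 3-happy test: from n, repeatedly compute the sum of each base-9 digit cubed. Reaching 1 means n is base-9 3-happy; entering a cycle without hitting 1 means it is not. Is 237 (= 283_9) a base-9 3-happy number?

237 = (2,8,3)_9 → 2³ + 8³ + 3³ = 547
547 = (6,6,7)_9 → 6³ + 6³ + 7³ = 775
775 = (1,0,5,1)_9 → 1³ + 0³ + 5³ + 1³ = 127
127 = (1,5,1)_9 → 1³ + 5³ + 1³ = 127  — 127 already seen; the sequence cycles without reaching 1.

not base-9 3-happy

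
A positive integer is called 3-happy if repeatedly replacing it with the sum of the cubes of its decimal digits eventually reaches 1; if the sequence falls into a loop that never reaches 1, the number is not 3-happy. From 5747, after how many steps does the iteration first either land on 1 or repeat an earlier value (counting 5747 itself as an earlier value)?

6

5747 → 5³ + 7³ + 4³ + 7³ = 125 + 343 + 64 + 343 = 875
875 → 8³ + 7³ + 5³ = 512 + 343 + 125 = 980
980 → 9³ + 8³ + 0³ = 729 + 512 + 0 = 1241
1241 → 1³ + 2³ + 4³ + 1³ = 1 + 8 + 64 + 1 = 74
74 → 7³ + 4³ = 343 + 64 = 407
407 → 4³ + 0³ + 7³ = 64 + 0 + 343 = 407  — 407 repeats.
That took 6 steps.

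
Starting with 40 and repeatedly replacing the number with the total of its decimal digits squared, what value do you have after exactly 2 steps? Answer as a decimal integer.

37

40 → 4² + 0² = 16
16 → 1² + 6² = 37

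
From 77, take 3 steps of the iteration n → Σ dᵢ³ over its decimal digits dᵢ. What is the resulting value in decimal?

77 → 7³ + 7³ = 686
686 → 6³ + 8³ + 6³ = 944
944 → 9³ + 4³ + 4³ = 857

857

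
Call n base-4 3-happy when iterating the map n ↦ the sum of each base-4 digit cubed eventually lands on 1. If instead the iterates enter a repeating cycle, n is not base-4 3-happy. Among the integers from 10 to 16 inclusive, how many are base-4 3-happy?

2

10: 10 → 16 → 1  — base-4 3-happy
11: 11 → 35 → 35  — not base-4 3-happy
12: 12 → 27 → 36 → 9 → 9  — not base-4 3-happy
13: 13 → 28 → 28  — not base-4 3-happy
14: 14 → 35 → 35  — not base-4 3-happy
15: 15 → 54 → 36 → 9 → 9  — not base-4 3-happy
16: 16 → 1  — base-4 3-happy
base-4 3-happy: 10, 16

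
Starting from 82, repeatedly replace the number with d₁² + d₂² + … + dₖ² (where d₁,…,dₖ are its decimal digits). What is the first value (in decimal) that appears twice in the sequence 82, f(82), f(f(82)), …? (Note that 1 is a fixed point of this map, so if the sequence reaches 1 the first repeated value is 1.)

1

82 → 68
68 → 100
100 → 1  — reached the fixed point 1.
1 → 1, so 1 is the first repeated value.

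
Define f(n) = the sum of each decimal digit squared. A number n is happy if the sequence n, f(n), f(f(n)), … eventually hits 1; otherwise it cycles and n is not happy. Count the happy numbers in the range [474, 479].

1

474: 474 → 81 → 65 → 61 → 37 → 58 → 89 → 145 → 42 → 20 → 4 → 16 → 37  (repeats 37)
475: 475 → 90 → 81 → 65 → 61 → 37 → 58 → 89 → 145 → 42 → 20 → 4 → 16 → 37  (repeats 37)
476: 476 → 101 → 2 → 4 → 16 → 37 → 58 → 89 → 145 → 42 → 20 → 4  (repeats 4)
477: 477 → 114 → 18 → 65 → 61 → 37 → 58 → 89 → 145 → 42 → 20 → 4 → 16 → 37  (repeats 37)
478: 478 → 129 → 86 → 100 → 1  (reaches 1)
479: 479 → 146 → 53 → 34 → 25 → 29 → 85 → 89 → 145 → 42 → 20 → 4 → 16 → 37 → 58 → 89  (repeats 89)
happy: 478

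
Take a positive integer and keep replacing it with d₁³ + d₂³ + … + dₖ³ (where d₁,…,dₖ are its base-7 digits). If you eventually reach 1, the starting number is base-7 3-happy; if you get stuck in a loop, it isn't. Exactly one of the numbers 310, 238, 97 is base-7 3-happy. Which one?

310: 310 → 232 → 190 → 244 → 496 → 244  — repeats 244 (not base-7 3-happy)
238: 238 → 280 → 250 → 250  — repeats 250 (not base-7 3-happy)
97: 97 → 433 → 343 → 1  — reaches 1 (base-7 3-happy)

97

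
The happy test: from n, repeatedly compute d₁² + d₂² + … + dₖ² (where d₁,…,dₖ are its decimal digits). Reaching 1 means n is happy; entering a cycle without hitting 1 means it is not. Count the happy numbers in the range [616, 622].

2

616: 616 → 73 → 58 → 89 → 145 → 42 → 20 → 4 → 16 → 37 → 58  — not happy
617: 617 → 86 → 100 → 1  — happy
618: 618 → 101 → 2 → 4 → 16 → 37 → 58 → 89 → 145 → 42 → 20 → 4  — not happy
619: 619 → 118 → 66 → 72 → 53 → 34 → 25 → 29 → 85 → 89 → 145 → 42 → 20 → 4 → 16 → 37 → 58 → 89  — not happy
620: 620 → 40 → 16 → 37 → 58 → 89 → 145 → 42 → 20 → 4 → 16  — not happy
621: 621 → 41 → 17 → 50 → 25 → 29 → 85 → 89 → 145 → 42 → 20 → 4 → 16 → 37 → 58 → 89  — not happy
622: 622 → 44 → 32 → 13 → 10 → 1  — happy
happy: 617, 622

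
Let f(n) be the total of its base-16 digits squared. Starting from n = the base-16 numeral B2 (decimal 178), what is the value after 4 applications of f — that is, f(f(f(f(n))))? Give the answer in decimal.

178 = (11,2)_16 → 11² + 2² = 125
125 = (7,13)_16 → 7² + 13² = 218
218 = (13,10)_16 → 13² + 10² = 269
269 = (1,0,13)_16 → 1² + 0² + 13² = 170

170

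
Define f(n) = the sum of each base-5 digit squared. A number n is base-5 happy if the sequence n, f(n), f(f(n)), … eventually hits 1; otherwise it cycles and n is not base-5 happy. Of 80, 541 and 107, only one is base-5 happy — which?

80: 80 → 10 → 4 → 16 → 10  — repeats 10 (not base-5 happy)
541: 541 → 27 → 5 → 1  — reaches 1 (base-5 happy)
107: 107 → 21 → 17 → 13 → 13  — repeats 13 (not base-5 happy)

541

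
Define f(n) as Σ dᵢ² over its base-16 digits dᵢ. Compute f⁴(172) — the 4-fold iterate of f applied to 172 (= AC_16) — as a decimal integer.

200

172 = (10,12)_16 → 10² + 12² = 244
244 = (15,4)_16 → 15² + 4² = 241
241 = (15,1)_16 → 15² + 1² = 226
226 = (14,2)_16 → 14² + 2² = 200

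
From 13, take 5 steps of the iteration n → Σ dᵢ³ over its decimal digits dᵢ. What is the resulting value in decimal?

250

13 → 28
28 → 520
520 → 133
133 → 55
55 → 250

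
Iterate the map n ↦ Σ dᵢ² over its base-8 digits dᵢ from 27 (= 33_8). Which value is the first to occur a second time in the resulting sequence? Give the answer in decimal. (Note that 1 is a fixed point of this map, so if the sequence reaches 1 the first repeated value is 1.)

1

27 = (3,3)_8 → 3² + 3² = 9 + 9 = 18
18 = (2,2)_8 → 2² + 2² = 4 + 4 = 8
8 = (1,0)_8 → 1² + 0² = 1 + 0 = 1  — reached the fixed point 1.
1 → 1, so 1 is the first repeated value.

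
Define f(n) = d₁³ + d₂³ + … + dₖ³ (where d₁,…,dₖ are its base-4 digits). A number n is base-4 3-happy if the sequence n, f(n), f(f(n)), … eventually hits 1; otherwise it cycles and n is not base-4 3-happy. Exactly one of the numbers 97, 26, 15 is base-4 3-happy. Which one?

97: 97 → 10 → 16 → 1  — reaches 1 (base-4 3-happy)
26: 26 → 17 → 2 → 8 → 8  — repeats 8 (not base-4 3-happy)
15: 15 → 54 → 36 → 9 → 9  — repeats 9 (not base-4 3-happy)

97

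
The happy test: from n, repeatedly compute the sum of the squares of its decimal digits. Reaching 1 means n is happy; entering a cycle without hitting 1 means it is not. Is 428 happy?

not happy

428 → 4² + 2² + 8² = 16 + 4 + 64 = 84
84 → 8² + 4² = 64 + 16 = 80
80 → 8² + 0² = 64 + 0 = 64
64 → 6² + 4² = 36 + 16 = 52
52 → 5² + 2² = 25 + 4 = 29
29 → 2² + 9² = 4 + 81 = 85
85 → 8² + 5² = 64 + 25 = 89
89 → 8² + 9² = 64 + 81 = 145
145 → 1² + 4² + 5² = 1 + 16 + 25 = 42
42 → 4² + 2² = 16 + 4 = 20
20 → 2² + 0² = 4 + 0 = 4
4 → 4² = 16
16 → 1² + 6² = 1 + 36 = 37
37 → 3² + 7² = 9 + 49 = 58
58 → 5² + 8² = 25 + 64 = 89  — 89 already seen; the sequence cycles without reaching 1.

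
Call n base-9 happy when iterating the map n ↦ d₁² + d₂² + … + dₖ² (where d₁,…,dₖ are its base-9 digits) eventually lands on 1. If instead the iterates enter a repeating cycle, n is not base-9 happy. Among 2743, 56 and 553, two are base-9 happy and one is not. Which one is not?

2743: 2743 → 143 → 101 → 9 → 1  — reaches 1 (base-9 happy)
56: 56 → 40 → 32 → 34 → 58 → 52 → 74 → 68 → 74  — repeats 74 (not base-9 happy)
553: 553 → 101 → 9 → 1  — reaches 1 (base-9 happy)

56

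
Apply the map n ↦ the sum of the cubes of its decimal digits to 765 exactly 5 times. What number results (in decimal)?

765 → 684
684 → 792
792 → 1080
1080 → 513
513 → 153

153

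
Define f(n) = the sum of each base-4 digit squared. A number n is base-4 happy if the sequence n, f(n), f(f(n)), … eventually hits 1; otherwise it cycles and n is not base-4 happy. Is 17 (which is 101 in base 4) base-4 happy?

base-4 happy

17 = (1,0,1)_4 → 1² + 0² + 1² = 1 + 0 + 1 = 2
2 = (2)_4 → 2² = 4
4 = (1,0)_4 → 1² + 0² = 1 + 0 = 1  — reached 1.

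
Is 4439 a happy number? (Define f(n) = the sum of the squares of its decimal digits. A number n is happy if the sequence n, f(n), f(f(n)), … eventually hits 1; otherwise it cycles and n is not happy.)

not happy

4439 → 4² + 4² + 3² + 9² = 122
122 → 1² + 2² + 2² = 9
9 → 9² = 81
81 → 8² + 1² = 65
65 → 6² + 5² = 61
61 → 6² + 1² = 37
37 → 3² + 7² = 58
58 → 5² + 8² = 89
89 → 8² + 9² = 145
145 → 1² + 4² + 5² = 42
42 → 4² + 2² = 20
20 → 2² + 0² = 4
4 → 4² = 16
16 → 1² + 6² = 37  — 37 already seen; the sequence cycles without reaching 1.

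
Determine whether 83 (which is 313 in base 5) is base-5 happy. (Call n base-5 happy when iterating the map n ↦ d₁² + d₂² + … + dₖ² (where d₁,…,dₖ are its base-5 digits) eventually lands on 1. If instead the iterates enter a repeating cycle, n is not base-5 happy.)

base-5 happy

83 = (3,1,3)_5 → 3² + 1² + 3² = 9 + 1 + 9 = 19
19 = (3,4)_5 → 3² + 4² = 9 + 16 = 25
25 = (1,0,0)_5 → 1² + 0² + 0² = 1 + 0 + 0 = 1  — reached 1.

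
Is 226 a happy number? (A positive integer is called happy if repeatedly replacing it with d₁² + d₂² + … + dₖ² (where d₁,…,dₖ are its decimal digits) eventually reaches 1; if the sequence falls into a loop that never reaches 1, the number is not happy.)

226 → 2² + 2² + 6² = 44
44 → 4² + 4² = 32
32 → 3² + 2² = 13
13 → 1² + 3² = 10
10 → 1² + 0² = 1  — reached 1.

happy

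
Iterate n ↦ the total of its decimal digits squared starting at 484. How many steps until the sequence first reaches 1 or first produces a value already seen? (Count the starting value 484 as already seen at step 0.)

14

484 → 96
96 → 117
117 → 51
51 → 26
26 → 40
40 → 16
16 → 37
37 → 58
58 → 89
89 → 145
145 → 42
42 → 20
20 → 4
4 → 16  — 16 repeats.
That took 14 steps.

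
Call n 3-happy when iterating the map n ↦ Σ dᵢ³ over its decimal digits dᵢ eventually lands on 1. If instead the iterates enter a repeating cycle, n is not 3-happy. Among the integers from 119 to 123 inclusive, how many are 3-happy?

119: 119 → 731 → 371 → 371  — not 3-happy
120: 120 → 9 → 729 → 1080 → 513 → 153 → 153  — not 3-happy
121: 121 → 10 → 1  — 3-happy
122: 122 → 17 → 344 → 155 → 251 → 134 → 92 → 737 → 713 → 371 → 371  — not 3-happy
123: 123 → 36 → 243 → 99 → 1458 → 702 → 351 → 153 → 153  — not 3-happy
3-happy: 121

1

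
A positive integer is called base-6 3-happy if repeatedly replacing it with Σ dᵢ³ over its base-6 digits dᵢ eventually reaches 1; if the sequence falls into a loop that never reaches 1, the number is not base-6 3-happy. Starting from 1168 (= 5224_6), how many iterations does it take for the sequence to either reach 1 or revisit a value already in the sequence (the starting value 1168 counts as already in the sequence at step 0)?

3

1168 = (5,2,2,4)_6 → 5³ + 2³ + 2³ + 4³ = 125 + 8 + 8 + 64 = 205
205 = (5,4,1)_6 → 5³ + 4³ + 1³ = 125 + 64 + 1 = 190
190 = (5,1,4)_6 → 5³ + 1³ + 4³ = 125 + 1 + 64 = 190  — 190 repeats.
That took 3 steps.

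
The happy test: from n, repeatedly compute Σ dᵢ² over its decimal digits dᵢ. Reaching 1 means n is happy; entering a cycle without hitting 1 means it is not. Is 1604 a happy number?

not happy

1604 → 1² + 6² + 0² + 4² = 53
53 → 5² + 3² = 34
34 → 3² + 4² = 25
25 → 2² + 5² = 29
29 → 2² + 9² = 85
85 → 8² + 5² = 89
89 → 8² + 9² = 145
145 → 1² + 4² + 5² = 42
42 → 4² + 2² = 20
20 → 2² + 0² = 4
4 → 4² = 16
16 → 1² + 6² = 37
37 → 3² + 7² = 58
58 → 5² + 8² = 89  — 89 already seen; the sequence cycles without reaching 1.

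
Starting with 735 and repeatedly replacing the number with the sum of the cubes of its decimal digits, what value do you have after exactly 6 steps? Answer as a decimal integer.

735 → 7³ + 3³ + 5³ = 343 + 27 + 125 = 495
495 → 4³ + 9³ + 5³ = 64 + 729 + 125 = 918
918 → 9³ + 1³ + 8³ = 729 + 1 + 512 = 1242
1242 → 1³ + 2³ + 4³ + 2³ = 1 + 8 + 64 + 8 = 81
81 → 8³ + 1³ = 512 + 1 = 513
513 → 5³ + 1³ + 3³ = 125 + 1 + 27 = 153

153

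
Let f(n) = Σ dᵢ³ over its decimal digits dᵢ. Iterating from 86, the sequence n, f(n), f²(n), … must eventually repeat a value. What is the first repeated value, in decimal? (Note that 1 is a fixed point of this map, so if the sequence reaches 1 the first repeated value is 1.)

371

86 → 728
728 → 863
863 → 755
755 → 593
593 → 881
881 → 1025
1025 → 134
134 → 92
92 → 737
737 → 713
713 → 371
371 → 371  — 371 already appeared earlier.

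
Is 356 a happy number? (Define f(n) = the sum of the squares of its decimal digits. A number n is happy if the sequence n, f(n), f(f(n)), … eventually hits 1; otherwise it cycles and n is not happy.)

happy

356 → 3² + 5² + 6² = 9 + 25 + 36 = 70
70 → 7² + 0² = 49 + 0 = 49
49 → 4² + 9² = 16 + 81 = 97
97 → 9² + 7² = 81 + 49 = 130
130 → 1² + 3² + 0² = 1 + 9 + 0 = 10
10 → 1² + 0² = 1 + 0 = 1  — reached 1.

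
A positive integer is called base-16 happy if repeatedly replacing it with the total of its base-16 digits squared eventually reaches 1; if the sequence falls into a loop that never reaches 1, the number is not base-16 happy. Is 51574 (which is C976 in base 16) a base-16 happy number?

not base-16 happy

51574 = (12,9,7,6)_16 → 12² + 9² + 7² + 6² = 310
310 = (1,3,6)_16 → 1² + 3² + 6² = 46
46 = (2,14)_16 → 2² + 14² = 200
200 = (12,8)_16 → 12² + 8² = 208
208 = (13,0)_16 → 13² + 0² = 169
169 = (10,9)_16 → 10² + 9² = 181
181 = (11,5)_16 → 11² + 5² = 146
146 = (9,2)_16 → 9² + 2² = 85
85 = (5,5)_16 → 5² + 5² = 50
50 = (3,2)_16 → 3² + 2² = 13
13 = (13)_16 → 13² = 169  — 169 already seen; the sequence cycles without reaching 1.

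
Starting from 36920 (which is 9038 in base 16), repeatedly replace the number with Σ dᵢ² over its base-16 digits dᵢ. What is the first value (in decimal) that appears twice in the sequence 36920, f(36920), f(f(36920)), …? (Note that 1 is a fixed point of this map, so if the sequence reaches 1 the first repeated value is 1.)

181

36920 = (9,0,3,8)_16 → 9² + 0² + 3² + 8² = 154
154 = (9,10)_16 → 9² + 10² = 181
181 = (11,5)_16 → 11² + 5² = 146
146 = (9,2)_16 → 9² + 2² = 85
85 = (5,5)_16 → 5² + 5² = 50
50 = (3,2)_16 → 3² + 2² = 13
13 = (13)_16 → 13² = 169
169 = (10,9)_16 → 10² + 9² = 181  — 181 already appeared earlier.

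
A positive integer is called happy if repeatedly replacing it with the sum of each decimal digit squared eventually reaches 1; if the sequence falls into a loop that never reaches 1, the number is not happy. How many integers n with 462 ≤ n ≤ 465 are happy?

1

462: 462 → 56 → 61 → 37 → 58 → 89 → 145 → 42 → 20 → 4 → 16 → 37  — not happy
463: 463 → 61 → 37 → 58 → 89 → 145 → 42 → 20 → 4 → 16 → 37  — not happy
464: 464 → 68 → 100 → 1  — happy
465: 465 → 77 → 98 → 145 → 42 → 20 → 4 → 16 → 37 → 58 → 89 → 145  — not happy
happy: 464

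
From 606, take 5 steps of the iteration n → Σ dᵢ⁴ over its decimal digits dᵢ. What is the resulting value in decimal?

6514

606 → 6⁴ + 0⁴ + 6⁴ = 1296 + 0 + 1296 = 2592
2592 → 2⁴ + 5⁴ + 9⁴ + 2⁴ = 16 + 625 + 6561 + 16 = 7218
7218 → 7⁴ + 2⁴ + 1⁴ + 8⁴ = 2401 + 16 + 1 + 4096 = 6514
6514 → 6⁴ + 5⁴ + 1⁴ + 4⁴ = 1296 + 625 + 1 + 256 = 2178
2178 → 2⁴ + 1⁴ + 7⁴ + 8⁴ = 16 + 1 + 2401 + 4096 = 6514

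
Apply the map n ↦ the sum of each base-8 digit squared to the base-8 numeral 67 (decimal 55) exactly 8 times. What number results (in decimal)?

5

55 = (6,7)_8 → 85
85 = (1,2,5)_8 → 30
30 = (3,6)_8 → 45
45 = (5,5)_8 → 50
50 = (6,2)_8 → 40
40 = (5,0)_8 → 25
25 = (3,1)_8 → 10
10 = (1,2)_8 → 5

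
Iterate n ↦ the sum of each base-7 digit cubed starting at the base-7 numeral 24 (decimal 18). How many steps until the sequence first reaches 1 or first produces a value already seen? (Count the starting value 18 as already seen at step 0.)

4

18 = (2,4)_7 → 72
72 = (1,3,2)_7 → 36
36 = (5,1)_7 → 126
126 = (2,4,0)_7 → 72  — 72 repeats.
That took 4 steps.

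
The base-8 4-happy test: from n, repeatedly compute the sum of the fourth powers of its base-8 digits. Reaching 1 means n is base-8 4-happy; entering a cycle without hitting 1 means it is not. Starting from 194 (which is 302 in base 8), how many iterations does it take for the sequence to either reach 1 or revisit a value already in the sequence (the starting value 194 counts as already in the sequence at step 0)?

4

194 = (3,0,2)_8 → 3⁴ + 0⁴ + 2⁴ = 81 + 0 + 16 = 97
97 = (1,4,1)_8 → 1⁴ + 4⁴ + 1⁴ = 1 + 256 + 1 = 258
258 = (4,0,2)_8 → 4⁴ + 0⁴ + 2⁴ = 256 + 0 + 16 = 272
272 = (4,2,0)_8 → 4⁴ + 2⁴ + 0⁴ = 256 + 16 + 0 = 272  — 272 repeats.
That took 4 steps.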